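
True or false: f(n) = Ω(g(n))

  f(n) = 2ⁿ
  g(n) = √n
True

f(n) = 2ⁿ is O(2ⁿ), and g(n) = √n is O(√n).
Since O(2ⁿ) grows at least as fast as O(√n), f(n) = Ω(g(n)) is true.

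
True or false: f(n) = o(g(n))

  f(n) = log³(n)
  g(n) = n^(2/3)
True

f(n) = log³(n) is O(log³ n), and g(n) = n^(2/3) is O(n^(2/3)).
Since O(log³ n) grows strictly slower than O(n^(2/3)), f(n) = o(g(n)) is true.
This means lim(n→∞) f(n)/g(n) = 0.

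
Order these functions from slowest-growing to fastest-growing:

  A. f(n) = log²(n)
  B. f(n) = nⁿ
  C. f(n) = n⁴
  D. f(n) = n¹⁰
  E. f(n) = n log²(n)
A < E < C < D < B

Comparing growth rates:
A = log²(n) is O(log² n)
E = n log²(n) is O(n log² n)
C = n⁴ is O(n⁴)
D = n¹⁰ is O(n¹⁰)
B = nⁿ is O(nⁿ)

Therefore, the order from slowest to fastest is: A < E < C < D < B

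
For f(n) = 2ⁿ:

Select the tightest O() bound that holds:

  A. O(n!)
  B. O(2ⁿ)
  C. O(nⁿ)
B

f(n) = 2ⁿ is O(2ⁿ).
All listed options are valid Big-O bounds (upper bounds),
but O(2ⁿ) is the tightest (smallest valid bound).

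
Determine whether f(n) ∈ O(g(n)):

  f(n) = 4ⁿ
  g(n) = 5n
False

f(n) = 4ⁿ is O(4ⁿ), and g(n) = 5n is O(n).
Since O(4ⁿ) grows faster than O(n), f(n) = O(g(n)) is false.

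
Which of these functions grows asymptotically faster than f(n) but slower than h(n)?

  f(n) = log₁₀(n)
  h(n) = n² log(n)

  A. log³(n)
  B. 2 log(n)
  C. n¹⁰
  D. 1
A

We need g(n) with log₁₀(n) = o(g(n)) and g(n) = o(n² log(n)), i.e. O(log n) ≺ g ≺ O(n² log n).
Check each option:
  A. log³(n) — O(log³ n) is strictly between O(log n) and O(n² log n) ✓
  B. 2 log(n) — O(log n) does not grow strictly faster than f(n)
  C. n¹⁰ — O(n¹⁰) does not grow strictly slower than h(n)
  D. 1 — O(1) does not grow strictly faster than f(n)

Only option A (log³(n)) lies strictly between.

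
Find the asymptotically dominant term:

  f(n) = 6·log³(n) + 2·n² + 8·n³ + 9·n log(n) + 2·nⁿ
2·nⁿ

Looking at each term:
  - 6·log³(n) is O(log³ n)
  - 2·n² is O(n²)
  - 8·n³ is O(n³)
  - 9·n log(n) is O(n log n)
  - 2·nⁿ is O(nⁿ)

The term 2·nⁿ (O(nⁿ)) grows fastest and dominates all others.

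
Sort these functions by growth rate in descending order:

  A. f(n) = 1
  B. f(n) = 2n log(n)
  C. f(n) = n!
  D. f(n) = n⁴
C > D > B > A

Comparing growth rates:
C = n! is O(n!)
D = n⁴ is O(n⁴)
B = 2n log(n) is O(n log n)
A = 1 is O(1)

Therefore, the order from fastest to slowest is: C > D > B > A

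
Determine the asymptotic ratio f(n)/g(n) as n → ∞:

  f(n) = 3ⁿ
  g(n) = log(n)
∞

Since 3ⁿ (O(3ⁿ)) grows faster than log(n) (O(log n)),
the ratio f(n)/g(n) → ∞ as n → ∞.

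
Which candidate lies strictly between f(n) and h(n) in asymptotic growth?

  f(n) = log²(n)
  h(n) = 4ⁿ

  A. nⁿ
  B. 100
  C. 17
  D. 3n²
D

We need g(n) with log²(n) = o(g(n)) and g(n) = o(4ⁿ), i.e. O(log² n) ≺ g ≺ O(4ⁿ).
Check each option:
  A. nⁿ — O(nⁿ) does not grow strictly slower than h(n)
  B. 100 — O(1) does not grow strictly faster than f(n)
  C. 17 — O(1) does not grow strictly faster than f(n)
  D. 3n² — O(n²) is strictly between O(log² n) and O(4ⁿ) ✓

Only option D (3n²) lies strictly between.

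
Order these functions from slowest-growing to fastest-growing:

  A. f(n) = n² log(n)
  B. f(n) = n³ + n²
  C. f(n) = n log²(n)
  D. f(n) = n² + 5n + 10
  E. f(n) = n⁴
C < D < A < B < E

Comparing growth rates:
C = n log²(n) is O(n log² n)
D = n² + 5n + 10 is O(n²)
A = n² log(n) is O(n² log n)
B = n³ + n² is O(n³)
E = n⁴ is O(n⁴)

Therefore, the order from slowest to fastest is: C < D < A < B < E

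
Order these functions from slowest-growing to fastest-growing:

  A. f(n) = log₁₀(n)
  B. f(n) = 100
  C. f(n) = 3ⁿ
B < A < C

Comparing growth rates:
B = 100 is O(1)
A = log₁₀(n) is O(log n)
C = 3ⁿ is O(3ⁿ)

Therefore, the order from slowest to fastest is: B < A < C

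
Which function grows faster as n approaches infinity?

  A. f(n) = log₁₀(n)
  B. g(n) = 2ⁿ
B

f(n) = log₁₀(n) is O(log n), while g(n) = 2ⁿ is O(2ⁿ).
Since O(2ⁿ) grows faster than O(log n), g(n) dominates.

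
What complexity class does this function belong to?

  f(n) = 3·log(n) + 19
O(log n)

The dominant term in 3·log(n) + 19 is 3·log(n), which is Θ(log n).
Lower-order terms (19) are asymptotically negligible.
Constants are absorbed, so the tightest bound is O(log n).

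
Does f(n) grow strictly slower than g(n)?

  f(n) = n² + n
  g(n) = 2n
False

f(n) = n² + n is O(n²), and g(n) = 2n is O(n).
Since O(n²) grows faster than or equal to O(n), f(n) = o(g(n)) is false.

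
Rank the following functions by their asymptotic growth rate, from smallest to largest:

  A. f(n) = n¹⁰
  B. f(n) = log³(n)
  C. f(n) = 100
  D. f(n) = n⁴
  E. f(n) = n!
C < B < D < A < E

Comparing growth rates:
C = 100 is O(1)
B = log³(n) is O(log³ n)
D = n⁴ is O(n⁴)
A = n¹⁰ is O(n¹⁰)
E = n! is O(n!)

Therefore, the order from slowest to fastest is: C < B < D < A < E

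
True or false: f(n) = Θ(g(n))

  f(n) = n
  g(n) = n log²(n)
False

f(n) = n is O(n), and g(n) = n log²(n) is O(n log² n).
Since they have different growth rates, f(n) = Θ(g(n)) is false.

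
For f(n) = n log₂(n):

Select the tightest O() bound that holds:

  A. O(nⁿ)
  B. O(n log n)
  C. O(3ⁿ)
B

f(n) = n log₂(n) is O(n log n).
All listed options are valid Big-O bounds (upper bounds),
but O(n log n) is the tightest (smallest valid bound).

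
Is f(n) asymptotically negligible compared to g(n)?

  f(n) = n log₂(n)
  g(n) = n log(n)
False

f(n) = n log₂(n) is O(n log n), and g(n) = n log(n) is O(n log n).
Since they have the same growth rate, f(n) = o(g(n)) is false.
(f = o(g) requires f to grow strictly slower, not equal.)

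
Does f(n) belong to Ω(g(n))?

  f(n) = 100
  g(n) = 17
True

f(n) = 100 and g(n) = 17 are both O(1).
Big-Ω permits equal growth rates (f ≥ c·g for some c > 0), so f(n) = Ω(g(n)) is true.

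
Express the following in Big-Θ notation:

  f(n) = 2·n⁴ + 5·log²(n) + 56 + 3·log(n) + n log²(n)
Θ(n⁴)

Order the terms by growth rate: 56 ≺ 3·log(n) ≺ 5·log²(n) ≺ n log²(n) ≺ 2·n⁴.
The fastest-growing term 2·n⁴ dominates as n → ∞; dropping its constant factor gives Θ(n⁴).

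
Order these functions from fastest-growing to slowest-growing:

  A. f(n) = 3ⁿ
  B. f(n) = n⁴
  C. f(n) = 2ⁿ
A > C > B

Comparing growth rates:
A = 3ⁿ is O(3ⁿ)
C = 2ⁿ is O(2ⁿ)
B = n⁴ is O(n⁴)

Therefore, the order from fastest to slowest is: A > C > B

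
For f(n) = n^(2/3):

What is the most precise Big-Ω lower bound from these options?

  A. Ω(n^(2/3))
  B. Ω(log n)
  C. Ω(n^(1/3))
A

f(n) = n^(2/3) is Ω(n^(2/3)).
All listed options are valid Big-Ω bounds (lower bounds),
but Ω(n^(2/3)) is the tightest (largest valid bound).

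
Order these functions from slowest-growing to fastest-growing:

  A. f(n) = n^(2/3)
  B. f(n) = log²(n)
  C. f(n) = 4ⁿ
B < A < C

Comparing growth rates:
B = log²(n) is O(log² n)
A = n^(2/3) is O(n^(2/3))
C = 4ⁿ is O(4ⁿ)

Therefore, the order from slowest to fastest is: B < A < C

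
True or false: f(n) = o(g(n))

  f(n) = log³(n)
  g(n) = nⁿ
True

f(n) = log³(n) is O(log³ n), and g(n) = nⁿ is O(nⁿ).
Since O(log³ n) grows strictly slower than O(nⁿ), f(n) = o(g(n)) is true.
This means lim(n→∞) f(n)/g(n) = 0.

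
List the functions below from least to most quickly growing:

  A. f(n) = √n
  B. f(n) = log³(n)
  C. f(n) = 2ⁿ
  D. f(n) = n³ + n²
B < A < D < C

Comparing growth rates:
B = log³(n) is O(log³ n)
A = √n is O(√n)
D = n³ + n² is O(n³)
C = 2ⁿ is O(2ⁿ)

Therefore, the order from slowest to fastest is: B < A < D < C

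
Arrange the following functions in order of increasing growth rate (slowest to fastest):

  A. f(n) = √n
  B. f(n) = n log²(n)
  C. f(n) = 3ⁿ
A < B < C

Comparing growth rates:
A = √n is O(√n)
B = n log²(n) is O(n log² n)
C = 3ⁿ is O(3ⁿ)

Therefore, the order from slowest to fastest is: A < B < C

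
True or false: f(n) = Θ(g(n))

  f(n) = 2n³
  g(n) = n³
True

f(n) = 2n³ and g(n) = n³ are both O(n³).
Since they have the same asymptotic growth rate, f(n) = Θ(g(n)) is true.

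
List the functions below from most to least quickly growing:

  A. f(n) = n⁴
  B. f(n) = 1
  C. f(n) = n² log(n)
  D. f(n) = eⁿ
D > A > C > B

Comparing growth rates:
D = eⁿ is O(eⁿ)
A = n⁴ is O(n⁴)
C = n² log(n) is O(n² log n)
B = 1 is O(1)

Therefore, the order from fastest to slowest is: D > A > C > B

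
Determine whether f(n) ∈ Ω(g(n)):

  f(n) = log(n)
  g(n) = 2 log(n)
True

f(n) = log(n) and g(n) = 2 log(n) are both O(log n).
Big-Ω permits equal growth rates (f ≥ c·g for some c > 0), so f(n) = Ω(g(n)) is true.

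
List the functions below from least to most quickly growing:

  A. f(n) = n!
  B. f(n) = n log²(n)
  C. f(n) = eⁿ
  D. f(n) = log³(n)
D < B < C < A

Comparing growth rates:
D = log³(n) is O(log³ n)
B = n log²(n) is O(n log² n)
C = eⁿ is O(eⁿ)
A = n! is O(n!)

Therefore, the order from slowest to fastest is: D < B < C < A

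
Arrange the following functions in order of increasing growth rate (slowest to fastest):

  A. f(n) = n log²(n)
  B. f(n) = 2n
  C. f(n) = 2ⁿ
B < A < C

Comparing growth rates:
B = 2n is O(n)
A = n log²(n) is O(n log² n)
C = 2ⁿ is O(2ⁿ)

Therefore, the order from slowest to fastest is: B < A < C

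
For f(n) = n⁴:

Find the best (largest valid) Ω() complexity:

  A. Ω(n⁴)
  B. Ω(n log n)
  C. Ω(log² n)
A

f(n) = n⁴ is Ω(n⁴).
All listed options are valid Big-Ω bounds (lower bounds),
but Ω(n⁴) is the tightest (largest valid bound).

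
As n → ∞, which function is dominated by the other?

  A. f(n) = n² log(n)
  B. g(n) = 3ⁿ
A

f(n) = n² log(n) is O(n² log n), while g(n) = 3ⁿ is O(3ⁿ).
Since O(n² log n) grows slower than O(3ⁿ), f(n) is dominated.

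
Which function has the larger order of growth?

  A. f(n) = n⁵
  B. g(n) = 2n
A

f(n) = n⁵ is O(n⁵), while g(n) = 2n is O(n).
Since O(n⁵) grows faster than O(n), f(n) dominates.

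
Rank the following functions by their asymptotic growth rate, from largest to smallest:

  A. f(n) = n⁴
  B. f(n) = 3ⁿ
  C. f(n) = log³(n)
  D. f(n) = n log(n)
B > A > D > C

Comparing growth rates:
B = 3ⁿ is O(3ⁿ)
A = n⁴ is O(n⁴)
D = n log(n) is O(n log n)
C = log³(n) is O(log³ n)

Therefore, the order from fastest to slowest is: B > A > D > C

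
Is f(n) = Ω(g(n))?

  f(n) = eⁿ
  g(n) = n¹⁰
True

f(n) = eⁿ is O(eⁿ), and g(n) = n¹⁰ is O(n¹⁰).
Since O(eⁿ) grows at least as fast as O(n¹⁰), f(n) = Ω(g(n)) is true.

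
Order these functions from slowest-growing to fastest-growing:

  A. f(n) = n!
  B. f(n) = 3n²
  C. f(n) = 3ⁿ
B < C < A

Comparing growth rates:
B = 3n² is O(n²)
C = 3ⁿ is O(3ⁿ)
A = n! is O(n!)

Therefore, the order from slowest to fastest is: B < C < A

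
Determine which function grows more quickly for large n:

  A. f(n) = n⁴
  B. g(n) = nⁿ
B

f(n) = n⁴ is O(n⁴), while g(n) = nⁿ is O(nⁿ).
Since O(nⁿ) grows faster than O(n⁴), g(n) dominates.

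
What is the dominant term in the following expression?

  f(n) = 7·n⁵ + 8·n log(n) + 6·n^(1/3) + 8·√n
7·n⁵

Looking at each term:
  - 7·n⁵ is O(n⁵)
  - 8·n log(n) is O(n log n)
  - 6·n^(1/3) is O(n^(1/3))
  - 8·√n is O(√n)

The term 7·n⁵ (O(n⁵)) grows fastest and dominates all others.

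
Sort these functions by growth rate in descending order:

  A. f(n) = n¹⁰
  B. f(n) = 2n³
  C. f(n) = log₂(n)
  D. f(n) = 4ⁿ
D > A > B > C

Comparing growth rates:
D = 4ⁿ is O(4ⁿ)
A = n¹⁰ is O(n¹⁰)
B = 2n³ is O(n³)
C = log₂(n) is O(log n)

Therefore, the order from fastest to slowest is: D > A > B > C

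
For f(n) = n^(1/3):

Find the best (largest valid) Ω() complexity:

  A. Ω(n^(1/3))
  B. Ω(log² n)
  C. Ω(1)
A

f(n) = n^(1/3) is Ω(n^(1/3)).
All listed options are valid Big-Ω bounds (lower bounds),
but Ω(n^(1/3)) is the tightest (largest valid bound).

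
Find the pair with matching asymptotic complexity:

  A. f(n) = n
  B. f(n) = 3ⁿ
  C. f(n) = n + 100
A and C

Examining each function:
  A. n is O(n)
  B. 3ⁿ is O(3ⁿ)
  C. n + 100 is O(n)

Functions A and C both have the same complexity class.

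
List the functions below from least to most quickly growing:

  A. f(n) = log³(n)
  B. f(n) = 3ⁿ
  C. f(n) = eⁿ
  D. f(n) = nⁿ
A < C < B < D

Comparing growth rates:
A = log³(n) is O(log³ n)
C = eⁿ is O(eⁿ)
B = 3ⁿ is O(3ⁿ)
D = nⁿ is O(nⁿ)

Therefore, the order from slowest to fastest is: A < C < B < D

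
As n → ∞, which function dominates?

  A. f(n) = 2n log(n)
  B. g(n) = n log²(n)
B

f(n) = 2n log(n) is O(n log n), while g(n) = n log²(n) is O(n log² n).
Since O(n log² n) grows faster than O(n log n), g(n) dominates.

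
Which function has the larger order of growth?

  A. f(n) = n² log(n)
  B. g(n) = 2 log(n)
A

f(n) = n² log(n) is O(n² log n), while g(n) = 2 log(n) is O(log n).
Since O(n² log n) grows faster than O(log n), f(n) dominates.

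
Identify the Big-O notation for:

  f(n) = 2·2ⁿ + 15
O(2ⁿ)

The dominant term in 2·2ⁿ + 15 is 2·2ⁿ, which is Θ(2ⁿ).
Lower-order terms (15) are asymptotically negligible.
Constants are absorbed, so the tightest bound is O(2ⁿ).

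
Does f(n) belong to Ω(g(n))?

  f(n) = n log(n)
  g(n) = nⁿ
False

f(n) = n log(n) is O(n log n), and g(n) = nⁿ is O(nⁿ).
Since O(n log n) grows slower than O(nⁿ), f(n) = Ω(g(n)) is false.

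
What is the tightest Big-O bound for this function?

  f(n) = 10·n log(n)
O(n log n)

The dominant term in 10·n log(n) is 10·n log(n), which is Θ(n log n).
Constants are absorbed, so the tightest bound is O(n log n).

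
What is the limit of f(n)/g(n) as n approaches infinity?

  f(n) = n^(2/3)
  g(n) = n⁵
0

Since n^(2/3) (O(n^(2/3))) grows slower than n⁵ (O(n⁵)),
the ratio f(n)/g(n) → 0 as n → ∞.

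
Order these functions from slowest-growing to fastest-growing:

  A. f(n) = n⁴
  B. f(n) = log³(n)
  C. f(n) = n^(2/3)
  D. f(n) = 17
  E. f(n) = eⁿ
D < B < C < A < E

Comparing growth rates:
D = 17 is O(1)
B = log³(n) is O(log³ n)
C = n^(2/3) is O(n^(2/3))
A = n⁴ is O(n⁴)
E = eⁿ is O(eⁿ)

Therefore, the order from slowest to fastest is: D < B < C < A < E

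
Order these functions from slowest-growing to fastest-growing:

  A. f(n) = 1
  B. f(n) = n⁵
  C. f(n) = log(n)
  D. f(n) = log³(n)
A < C < D < B

Comparing growth rates:
A = 1 is O(1)
C = log(n) is O(log n)
D = log³(n) is O(log³ n)
B = n⁵ is O(n⁵)

Therefore, the order from slowest to fastest is: A < C < D < B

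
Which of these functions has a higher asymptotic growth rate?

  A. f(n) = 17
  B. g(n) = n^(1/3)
B

f(n) = 17 is O(1), while g(n) = n^(1/3) is O(n^(1/3)).
Since O(n^(1/3)) grows faster than O(1), g(n) dominates.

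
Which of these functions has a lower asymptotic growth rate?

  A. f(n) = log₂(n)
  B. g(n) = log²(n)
A

f(n) = log₂(n) is O(log n), while g(n) = log²(n) is O(log² n).
Since O(log n) grows slower than O(log² n), f(n) is dominated.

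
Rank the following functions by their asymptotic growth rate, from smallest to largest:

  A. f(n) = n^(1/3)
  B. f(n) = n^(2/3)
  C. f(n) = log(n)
C < A < B

Comparing growth rates:
C = log(n) is O(log n)
A = n^(1/3) is O(n^(1/3))
B = n^(2/3) is O(n^(2/3))

Therefore, the order from slowest to fastest is: C < A < B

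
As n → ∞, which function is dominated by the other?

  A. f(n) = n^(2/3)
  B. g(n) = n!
A

f(n) = n^(2/3) is O(n^(2/3)), while g(n) = n! is O(n!).
Since O(n^(2/3)) grows slower than O(n!), f(n) is dominated.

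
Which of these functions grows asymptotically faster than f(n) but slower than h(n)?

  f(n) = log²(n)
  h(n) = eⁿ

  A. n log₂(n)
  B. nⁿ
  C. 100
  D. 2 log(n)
A

We need g(n) with log²(n) = o(g(n)) and g(n) = o(eⁿ), i.e. O(log² n) ≺ g ≺ O(eⁿ).
Check each option:
  A. n log₂(n) — O(n log n) is strictly between O(log² n) and O(eⁿ) ✓
  B. nⁿ — O(nⁿ) does not grow strictly slower than h(n)
  C. 100 — O(1) does not grow strictly faster than f(n)
  D. 2 log(n) — O(log n) does not grow strictly faster than f(n)

Only option A (n log₂(n)) lies strictly between.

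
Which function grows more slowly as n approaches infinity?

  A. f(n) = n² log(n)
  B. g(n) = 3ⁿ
A

f(n) = n² log(n) is O(n² log n), while g(n) = 3ⁿ is O(3ⁿ).
Since O(n² log n) grows slower than O(3ⁿ), f(n) is dominated.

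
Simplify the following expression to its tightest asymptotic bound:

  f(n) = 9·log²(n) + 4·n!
Θ(n!)

Order the terms by growth rate: 9·log²(n) ≺ 4·n!.
The fastest-growing term 4·n! dominates as n → ∞; dropping its constant factor gives Θ(n!).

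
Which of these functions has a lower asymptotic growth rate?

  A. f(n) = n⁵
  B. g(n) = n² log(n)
B

f(n) = n⁵ is O(n⁵), while g(n) = n² log(n) is O(n² log n).
Since O(n² log n) grows slower than O(n⁵), g(n) is dominated.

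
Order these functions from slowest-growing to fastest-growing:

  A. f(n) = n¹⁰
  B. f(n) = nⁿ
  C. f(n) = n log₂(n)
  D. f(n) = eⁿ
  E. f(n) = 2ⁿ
C < A < E < D < B

Comparing growth rates:
C = n log₂(n) is O(n log n)
A = n¹⁰ is O(n¹⁰)
E = 2ⁿ is O(2ⁿ)
D = eⁿ is O(eⁿ)
B = nⁿ is O(nⁿ)

Therefore, the order from slowest to fastest is: C < A < E < D < B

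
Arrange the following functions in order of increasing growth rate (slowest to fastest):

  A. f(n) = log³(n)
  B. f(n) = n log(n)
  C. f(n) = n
A < C < B

Comparing growth rates:
A = log³(n) is O(log³ n)
C = n is O(n)
B = n log(n) is O(n log n)

Therefore, the order from slowest to fastest is: A < C < B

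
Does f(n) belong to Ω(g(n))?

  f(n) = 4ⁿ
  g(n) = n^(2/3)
True

f(n) = 4ⁿ is O(4ⁿ), and g(n) = n^(2/3) is O(n^(2/3)).
Since O(4ⁿ) grows at least as fast as O(n^(2/3)), f(n) = Ω(g(n)) is true.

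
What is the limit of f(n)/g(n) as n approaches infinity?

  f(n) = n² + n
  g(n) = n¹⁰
0

Since n² + n (O(n²)) grows slower than n¹⁰ (O(n¹⁰)),
the ratio f(n)/g(n) → 0 as n → ∞.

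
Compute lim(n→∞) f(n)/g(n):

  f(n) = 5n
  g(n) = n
5

Since 5n and n have the same growth rate (O(n)),
the ratio converges to a constant: 5.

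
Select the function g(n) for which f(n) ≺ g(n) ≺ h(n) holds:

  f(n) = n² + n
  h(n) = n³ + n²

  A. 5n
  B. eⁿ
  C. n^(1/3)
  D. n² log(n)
D

We need g(n) with n² + n = o(g(n)) and g(n) = o(n³ + n²), i.e. O(n²) ≺ g ≺ O(n³).
Check each option:
  A. 5n — O(n) does not grow strictly faster than f(n)
  B. eⁿ — O(eⁿ) does not grow strictly slower than h(n)
  C. n^(1/3) — O(n^(1/3)) does not grow strictly faster than f(n)
  D. n² log(n) — O(n² log n) is strictly between O(n²) and O(n³) ✓

Only option D (n² log(n)) lies strictly between.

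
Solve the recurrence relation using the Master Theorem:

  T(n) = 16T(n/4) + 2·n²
Θ(n² log n)

Master Theorem: a = 16, b = 4, f(n) = 2·n².
Compute the critical exponent d = log₄(16) = 2.
Compare f(n) = Θ(n²) against n^d:
  k = 2 = d, so f(n) = Θ(n^d) — Case 2.
  Work is balanced across levels: T(n) = Θ(n^d log n) = Θ(n² log n).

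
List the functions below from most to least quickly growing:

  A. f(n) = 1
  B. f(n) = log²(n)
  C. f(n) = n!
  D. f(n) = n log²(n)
C > D > B > A

Comparing growth rates:
C = n! is O(n!)
D = n log²(n) is O(n log² n)
B = log²(n) is O(log² n)
A = 1 is O(1)

Therefore, the order from fastest to slowest is: C > D > B > A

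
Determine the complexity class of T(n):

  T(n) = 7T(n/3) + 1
Θ(n^log₃(7))

Master Theorem: a = 7, b = 3, f(n) = 1.
Compute the critical exponent d = log₃(7) = 1.771.
Compare f(n) = Θ(1) against n^d:
  k = 0 < d = 1.771, so f(n) = O(n^(d-ε)) — Case 1.
  The recursion cost dominates: T(n) = Θ(n^d) = Θ(n^log₃(7)).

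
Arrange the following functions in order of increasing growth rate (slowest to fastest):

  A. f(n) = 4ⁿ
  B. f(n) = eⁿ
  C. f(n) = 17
C < B < A

Comparing growth rates:
C = 17 is O(1)
B = eⁿ is O(eⁿ)
A = 4ⁿ is O(4ⁿ)

Therefore, the order from slowest to fastest is: C < B < A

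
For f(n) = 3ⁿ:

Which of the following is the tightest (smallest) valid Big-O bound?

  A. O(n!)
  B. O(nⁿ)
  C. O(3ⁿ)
C

f(n) = 3ⁿ is O(3ⁿ).
All listed options are valid Big-O bounds (upper bounds),
but O(3ⁿ) is the tightest (smallest valid bound).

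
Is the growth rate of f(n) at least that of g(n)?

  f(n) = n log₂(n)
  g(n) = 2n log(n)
True

f(n) = n log₂(n) and g(n) = 2n log(n) are both O(n log n).
Big-Ω permits equal growth rates (f ≥ c·g for some c > 0), so f(n) = Ω(g(n)) is true.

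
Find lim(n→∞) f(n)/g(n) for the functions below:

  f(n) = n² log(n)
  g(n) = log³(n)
∞

Since n² log(n) (O(n² log n)) grows faster than log³(n) (O(log³ n)),
the ratio f(n)/g(n) → ∞ as n → ∞.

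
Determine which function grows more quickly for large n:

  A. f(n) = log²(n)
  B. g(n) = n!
B

f(n) = log²(n) is O(log² n), while g(n) = n! is O(n!).
Since O(n!) grows faster than O(log² n), g(n) dominates.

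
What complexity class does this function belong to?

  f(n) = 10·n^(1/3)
O(n^(1/3))

The dominant term in 10·n^(1/3) is 10·n^(1/3), which is Θ(n^(1/3)).
Constants are absorbed, so the tightest bound is O(n^(1/3)).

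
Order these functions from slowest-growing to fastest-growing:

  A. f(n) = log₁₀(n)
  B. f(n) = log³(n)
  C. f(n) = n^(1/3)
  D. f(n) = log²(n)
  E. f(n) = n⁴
A < D < B < C < E

Comparing growth rates:
A = log₁₀(n) is O(log n)
D = log²(n) is O(log² n)
B = log³(n) is O(log³ n)
C = n^(1/3) is O(n^(1/3))
E = n⁴ is O(n⁴)

Therefore, the order from slowest to fastest is: A < D < B < C < E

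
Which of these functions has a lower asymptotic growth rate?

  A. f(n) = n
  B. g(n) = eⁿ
A

f(n) = n is O(n), while g(n) = eⁿ is O(eⁿ).
Since O(n) grows slower than O(eⁿ), f(n) is dominated.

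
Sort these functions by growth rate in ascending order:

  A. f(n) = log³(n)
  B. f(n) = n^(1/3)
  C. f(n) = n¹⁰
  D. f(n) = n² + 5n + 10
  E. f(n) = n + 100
A < B < E < D < C

Comparing growth rates:
A = log³(n) is O(log³ n)
B = n^(1/3) is O(n^(1/3))
E = n + 100 is O(n)
D = n² + 5n + 10 is O(n²)
C = n¹⁰ is O(n¹⁰)

Therefore, the order from slowest to fastest is: A < B < E < D < C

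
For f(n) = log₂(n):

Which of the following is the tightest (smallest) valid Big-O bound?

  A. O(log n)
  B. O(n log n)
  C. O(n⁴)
A

f(n) = log₂(n) is O(log n).
All listed options are valid Big-O bounds (upper bounds),
but O(log n) is the tightest (smallest valid bound).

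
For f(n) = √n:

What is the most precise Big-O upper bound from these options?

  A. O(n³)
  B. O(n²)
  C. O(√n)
C

f(n) = √n is O(√n).
All listed options are valid Big-O bounds (upper bounds),
but O(√n) is the tightest (smallest valid bound).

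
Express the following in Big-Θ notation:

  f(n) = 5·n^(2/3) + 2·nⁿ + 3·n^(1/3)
Θ(nⁿ)

Order the terms by growth rate: 3·n^(1/3) ≺ 5·n^(2/3) ≺ 2·nⁿ.
The fastest-growing term 2·nⁿ dominates as n → ∞; dropping its constant factor gives Θ(nⁿ).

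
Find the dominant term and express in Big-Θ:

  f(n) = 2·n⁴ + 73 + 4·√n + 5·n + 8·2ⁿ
Θ(2ⁿ)

Order the terms by growth rate: 73 ≺ 4·√n ≺ 5·n ≺ 2·n⁴ ≺ 8·2ⁿ.
The fastest-growing term 8·2ⁿ dominates as n → ∞; dropping its constant factor gives Θ(2ⁿ).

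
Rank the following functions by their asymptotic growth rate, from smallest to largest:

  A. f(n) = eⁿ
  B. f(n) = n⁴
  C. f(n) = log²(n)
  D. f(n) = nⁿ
C < B < A < D

Comparing growth rates:
C = log²(n) is O(log² n)
B = n⁴ is O(n⁴)
A = eⁿ is O(eⁿ)
D = nⁿ is O(nⁿ)

Therefore, the order from slowest to fastest is: C < B < A < D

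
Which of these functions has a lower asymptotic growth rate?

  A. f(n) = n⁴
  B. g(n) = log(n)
B

f(n) = n⁴ is O(n⁴), while g(n) = log(n) is O(log n).
Since O(log n) grows slower than O(n⁴), g(n) is dominated.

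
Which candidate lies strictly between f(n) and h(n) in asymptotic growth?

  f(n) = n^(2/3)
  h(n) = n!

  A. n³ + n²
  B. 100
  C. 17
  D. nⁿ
A

We need g(n) with n^(2/3) = o(g(n)) and g(n) = o(n!), i.e. O(n^(2/3)) ≺ g ≺ O(n!).
Check each option:
  A. n³ + n² — O(n³) is strictly between O(n^(2/3)) and O(n!) ✓
  B. 100 — O(1) does not grow strictly faster than f(n)
  C. 17 — O(1) does not grow strictly faster than f(n)
  D. nⁿ — O(nⁿ) does not grow strictly slower than h(n)

Only option A (n³ + n²) lies strictly between.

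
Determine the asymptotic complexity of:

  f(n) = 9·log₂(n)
O(log n)

The dominant term in 9·log₂(n) is 9·log₂(n), which is Θ(log n).
Constants are absorbed, so the tightest bound is O(log n).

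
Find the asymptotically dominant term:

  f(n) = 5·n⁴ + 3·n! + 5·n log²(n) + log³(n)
3·n!

Looking at each term:
  - 5·n⁴ is O(n⁴)
  - 3·n! is O(n!)
  - 5·n log²(n) is O(n log² n)
  - log³(n) is O(log³ n)

The term 3·n! (O(n!)) grows fastest and dominates all others.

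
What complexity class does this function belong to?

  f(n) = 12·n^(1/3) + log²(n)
O(n^(1/3))

The dominant term in 12·n^(1/3) + log²(n) is 12·n^(1/3), which is Θ(n^(1/3)).
Lower-order terms (log²(n)) are asymptotically negligible.
Constants are absorbed, so the tightest bound is O(n^(1/3)).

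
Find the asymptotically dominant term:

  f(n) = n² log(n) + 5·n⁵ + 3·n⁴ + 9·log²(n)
5·n⁵

Looking at each term:
  - n² log(n) is O(n² log n)
  - 5·n⁵ is O(n⁵)
  - 3·n⁴ is O(n⁴)
  - 9·log²(n) is O(log² n)

The term 5·n⁵ (O(n⁵)) grows fastest and dominates all others.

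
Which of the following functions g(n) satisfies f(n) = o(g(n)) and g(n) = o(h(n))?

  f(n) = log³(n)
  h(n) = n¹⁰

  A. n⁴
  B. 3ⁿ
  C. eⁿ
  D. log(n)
A

We need g(n) with log³(n) = o(g(n)) and g(n) = o(n¹⁰), i.e. O(log³ n) ≺ g ≺ O(n¹⁰).
Check each option:
  A. n⁴ — O(n⁴) is strictly between O(log³ n) and O(n¹⁰) ✓
  B. 3ⁿ — O(3ⁿ) does not grow strictly slower than h(n)
  C. eⁿ — O(eⁿ) does not grow strictly slower than h(n)
  D. log(n) — O(log n) does not grow strictly faster than f(n)

Only option A (n⁴) lies strictly between.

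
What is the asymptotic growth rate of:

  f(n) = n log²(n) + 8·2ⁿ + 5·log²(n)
Θ(2ⁿ)

Order the terms by growth rate: 5·log²(n) ≺ n log²(n) ≺ 8·2ⁿ.
The fastest-growing term 8·2ⁿ dominates as n → ∞; dropping its constant factor gives Θ(2ⁿ).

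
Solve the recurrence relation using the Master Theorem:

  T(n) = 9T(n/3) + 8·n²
Θ(n² log n)

Master Theorem: a = 9, b = 3, f(n) = 8·n².
Compute the critical exponent d = log₃(9) = 2.
Compare f(n) = Θ(n²) against n^d:
  k = 2 = d, so f(n) = Θ(n^d) — Case 2.
  Work is balanced across levels: T(n) = Θ(n^d log n) = Θ(n² log n).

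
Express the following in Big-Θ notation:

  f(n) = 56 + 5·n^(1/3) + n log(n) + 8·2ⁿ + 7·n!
Θ(n!)

Order the terms by growth rate: 56 ≺ 5·n^(1/3) ≺ n log(n) ≺ 8·2ⁿ ≺ 7·n!.
The fastest-growing term 7·n! dominates as n → ∞; dropping its constant factor gives Θ(n!).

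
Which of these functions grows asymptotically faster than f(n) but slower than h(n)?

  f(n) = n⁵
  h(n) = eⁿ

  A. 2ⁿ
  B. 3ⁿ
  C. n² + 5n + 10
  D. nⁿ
A

We need g(n) with n⁵ = o(g(n)) and g(n) = o(eⁿ), i.e. O(n⁵) ≺ g ≺ O(eⁿ).
Check each option:
  A. 2ⁿ — O(2ⁿ) is strictly between O(n⁵) and O(eⁿ) ✓
  B. 3ⁿ — O(3ⁿ) does not grow strictly slower than h(n)
  C. n² + 5n + 10 — O(n²) does not grow strictly faster than f(n)
  D. nⁿ — O(nⁿ) does not grow strictly slower than h(n)

Only option A (2ⁿ) lies strictly between.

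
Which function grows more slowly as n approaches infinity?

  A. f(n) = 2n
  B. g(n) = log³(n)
B

f(n) = 2n is O(n), while g(n) = log³(n) is O(log³ n).
Since O(log³ n) grows slower than O(n), g(n) is dominated.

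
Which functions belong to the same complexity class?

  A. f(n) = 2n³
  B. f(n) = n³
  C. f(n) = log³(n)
A and B

Examining each function:
  A. 2n³ is O(n³)
  B. n³ is O(n³)
  C. log³(n) is O(log³ n)

Functions A and B both have the same complexity class.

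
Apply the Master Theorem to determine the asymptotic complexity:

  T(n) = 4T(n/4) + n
Θ(n log n)

Master Theorem: a = 4, b = 4, f(n) = n.
Compute the critical exponent d = log₄(4) = 1.
Compare f(n) = Θ(n) against n^d:
  k = 1 = d, so f(n) = Θ(n^d) — Case 2.
  Work is balanced across levels: T(n) = Θ(n^d log n) = Θ(n log n).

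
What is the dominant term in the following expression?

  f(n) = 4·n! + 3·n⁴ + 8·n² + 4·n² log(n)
4·n!

Looking at each term:
  - 4·n! is O(n!)
  - 3·n⁴ is O(n⁴)
  - 8·n² is O(n²)
  - 4·n² log(n) is O(n² log n)

The term 4·n! (O(n!)) grows fastest and dominates all others.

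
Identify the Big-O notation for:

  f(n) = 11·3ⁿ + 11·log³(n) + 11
O(3ⁿ)

The dominant term in 11·3ⁿ + 11·log³(n) + 11 is 11·3ⁿ, which is Θ(3ⁿ).
Lower-order terms (11·log³(n), 11) are asymptotically negligible.
Constants are absorbed, so the tightest bound is O(3ⁿ).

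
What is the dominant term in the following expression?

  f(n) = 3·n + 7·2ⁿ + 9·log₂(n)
7·2ⁿ

Looking at each term:
  - 3·n is O(n)
  - 7·2ⁿ is O(2ⁿ)
  - 9·log₂(n) is O(log n)

The term 7·2ⁿ (O(2ⁿ)) grows fastest and dominates all others.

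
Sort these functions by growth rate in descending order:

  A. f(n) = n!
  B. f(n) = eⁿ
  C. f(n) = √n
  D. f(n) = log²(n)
A > B > C > D

Comparing growth rates:
A = n! is O(n!)
B = eⁿ is O(eⁿ)
C = √n is O(√n)
D = log²(n) is O(log² n)

Therefore, the order from fastest to slowest is: A > B > C > D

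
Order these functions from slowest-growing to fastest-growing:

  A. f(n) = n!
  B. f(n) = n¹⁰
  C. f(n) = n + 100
C < B < A

Comparing growth rates:
C = n + 100 is O(n)
B = n¹⁰ is O(n¹⁰)
A = n! is O(n!)

Therefore, the order from slowest to fastest is: C < B < A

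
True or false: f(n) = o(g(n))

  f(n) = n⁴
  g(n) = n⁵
True

f(n) = n⁴ is O(n⁴), and g(n) = n⁵ is O(n⁵).
Since O(n⁴) grows strictly slower than O(n⁵), f(n) = o(g(n)) is true.
This means lim(n→∞) f(n)/g(n) = 0.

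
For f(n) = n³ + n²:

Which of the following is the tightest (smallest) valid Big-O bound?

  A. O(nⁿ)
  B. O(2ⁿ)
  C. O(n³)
C

f(n) = n³ + n² is O(n³).
All listed options are valid Big-O bounds (upper bounds),
but O(n³) is the tightest (smallest valid bound).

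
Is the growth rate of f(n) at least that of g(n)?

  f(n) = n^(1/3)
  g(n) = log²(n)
True

f(n) = n^(1/3) is O(n^(1/3)), and g(n) = log²(n) is O(log² n).
Since O(n^(1/3)) grows at least as fast as O(log² n), f(n) = Ω(g(n)) is true.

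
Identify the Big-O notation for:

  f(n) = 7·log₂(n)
O(log n)

The dominant term in 7·log₂(n) is 7·log₂(n), which is Θ(log n).
Constants are absorbed, so the tightest bound is O(log n).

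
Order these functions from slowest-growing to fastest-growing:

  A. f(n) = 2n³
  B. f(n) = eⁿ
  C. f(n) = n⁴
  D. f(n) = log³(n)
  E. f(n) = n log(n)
D < E < A < C < B

Comparing growth rates:
D = log³(n) is O(log³ n)
E = n log(n) is O(n log n)
A = 2n³ is O(n³)
C = n⁴ is O(n⁴)
B = eⁿ is O(eⁿ)

Therefore, the order from slowest to fastest is: D < E < A < C < B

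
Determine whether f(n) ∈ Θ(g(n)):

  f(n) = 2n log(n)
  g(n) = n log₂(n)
True

f(n) = 2n log(n) and g(n) = n log₂(n) are both O(n log n).
Since they have the same asymptotic growth rate, f(n) = Θ(g(n)) is true.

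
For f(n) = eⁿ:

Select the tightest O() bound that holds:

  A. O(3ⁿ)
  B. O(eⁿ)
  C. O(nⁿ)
B

f(n) = eⁿ is O(eⁿ).
All listed options are valid Big-O bounds (upper bounds),
but O(eⁿ) is the tightest (smallest valid bound).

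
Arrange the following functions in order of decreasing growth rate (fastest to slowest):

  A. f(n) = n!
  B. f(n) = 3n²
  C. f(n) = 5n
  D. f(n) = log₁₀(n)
A > B > C > D

Comparing growth rates:
A = n! is O(n!)
B = 3n² is O(n²)
C = 5n is O(n)
D = log₁₀(n) is O(log n)

Therefore, the order from fastest to slowest is: A > B > C > D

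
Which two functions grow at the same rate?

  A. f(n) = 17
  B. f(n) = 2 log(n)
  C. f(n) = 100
A and C

Examining each function:
  A. 17 is O(1)
  B. 2 log(n) is O(log n)
  C. 100 is O(1)

Functions A and C both have the same complexity class.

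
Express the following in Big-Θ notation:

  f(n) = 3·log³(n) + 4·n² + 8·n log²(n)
Θ(n²)

Order the terms by growth rate: 3·log³(n) ≺ 8·n log²(n) ≺ 4·n².
The fastest-growing term 4·n² dominates as n → ∞; dropping its constant factor gives Θ(n²).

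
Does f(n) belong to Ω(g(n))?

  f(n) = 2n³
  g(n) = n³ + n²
True

f(n) = 2n³ and g(n) = n³ + n² are both O(n³).
Big-Ω permits equal growth rates (f ≥ c·g for some c > 0), so f(n) = Ω(g(n)) is true.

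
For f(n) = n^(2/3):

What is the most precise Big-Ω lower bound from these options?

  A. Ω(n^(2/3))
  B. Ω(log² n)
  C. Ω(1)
A

f(n) = n^(2/3) is Ω(n^(2/3)).
All listed options are valid Big-Ω bounds (lower bounds),
but Ω(n^(2/3)) is the tightest (largest valid bound).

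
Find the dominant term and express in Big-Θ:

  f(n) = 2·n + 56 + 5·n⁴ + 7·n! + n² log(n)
Θ(n!)

Order the terms by growth rate: 56 ≺ 2·n ≺ n² log(n) ≺ 5·n⁴ ≺ 7·n!.
The fastest-growing term 7·n! dominates as n → ∞; dropping its constant factor gives Θ(n!).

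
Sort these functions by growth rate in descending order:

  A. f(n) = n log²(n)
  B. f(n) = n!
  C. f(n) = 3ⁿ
B > C > A

Comparing growth rates:
B = n! is O(n!)
C = 3ⁿ is O(3ⁿ)
A = n log²(n) is O(n log² n)

Therefore, the order from fastest to slowest is: B > C > A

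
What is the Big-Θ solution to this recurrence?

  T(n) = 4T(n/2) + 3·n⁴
Θ(n⁴)

Master Theorem: a = 4, b = 2, f(n) = 3·n⁴.
Compute the critical exponent d = log₂(4) = 2.
Compare f(n) = Θ(n⁴) against n^d:
  k = 4 > d = 2, so f(n) = Ω(n^(d+ε)) — Case 3.
  Regularity: a·(n/b)^4/n^4 = a/b^4 = 4/16 < 1 ✓.
  The top-level work dominates: T(n) = Θ(f(n)) = Θ(n⁴).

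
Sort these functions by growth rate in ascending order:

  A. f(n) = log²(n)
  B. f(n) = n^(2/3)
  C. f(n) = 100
C < A < B

Comparing growth rates:
C = 100 is O(1)
A = log²(n) is O(log² n)
B = n^(2/3) is O(n^(2/3))

Therefore, the order from slowest to fastest is: C < A < B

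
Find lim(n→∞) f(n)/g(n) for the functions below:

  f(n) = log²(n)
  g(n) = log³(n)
0

Since log²(n) (O(log² n)) grows slower than log³(n) (O(log³ n)),
the ratio f(n)/g(n) → 0 as n → ∞.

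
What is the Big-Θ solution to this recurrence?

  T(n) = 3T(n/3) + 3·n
Θ(n log n)

Master Theorem: a = 3, b = 3, f(n) = 3·n.
Compute the critical exponent d = log₃(3) = 1.
Compare f(n) = Θ(n) against n^d:
  k = 1 = d, so f(n) = Θ(n^d) — Case 2.
  Work is balanced across levels: T(n) = Θ(n^d log n) = Θ(n log n).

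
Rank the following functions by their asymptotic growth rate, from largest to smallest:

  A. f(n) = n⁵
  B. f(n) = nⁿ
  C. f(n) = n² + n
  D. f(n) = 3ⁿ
B > D > A > C

Comparing growth rates:
B = nⁿ is O(nⁿ)
D = 3ⁿ is O(3ⁿ)
A = n⁵ is O(n⁵)
C = n² + n is O(n²)

Therefore, the order from fastest to slowest is: B > D > A > C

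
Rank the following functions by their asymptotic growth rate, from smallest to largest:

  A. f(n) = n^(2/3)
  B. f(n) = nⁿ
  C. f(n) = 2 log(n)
C < A < B

Comparing growth rates:
C = 2 log(n) is O(log n)
A = n^(2/3) is O(n^(2/3))
B = nⁿ is O(nⁿ)

Therefore, the order from slowest to fastest is: C < A < B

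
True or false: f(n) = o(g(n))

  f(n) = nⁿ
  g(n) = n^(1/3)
False

f(n) = nⁿ is O(nⁿ), and g(n) = n^(1/3) is O(n^(1/3)).
Since O(nⁿ) grows faster than or equal to O(n^(1/3)), f(n) = o(g(n)) is false.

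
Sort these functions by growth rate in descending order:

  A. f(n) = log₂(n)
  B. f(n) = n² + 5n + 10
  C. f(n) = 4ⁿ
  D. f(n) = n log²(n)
C > B > D > A

Comparing growth rates:
C = 4ⁿ is O(4ⁿ)
B = n² + 5n + 10 is O(n²)
D = n log²(n) is O(n log² n)
A = log₂(n) is O(log n)

Therefore, the order from fastest to slowest is: C > B > D > A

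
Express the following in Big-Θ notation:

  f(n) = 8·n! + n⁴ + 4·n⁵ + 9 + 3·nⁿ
Θ(nⁿ)

Order the terms by growth rate: 9 ≺ n⁴ ≺ 4·n⁵ ≺ 8·n! ≺ 3·nⁿ.
The fastest-growing term 3·nⁿ dominates as n → ∞; dropping its constant factor gives Θ(nⁿ).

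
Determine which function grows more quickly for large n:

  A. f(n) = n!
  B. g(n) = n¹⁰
A

f(n) = n! is O(n!), while g(n) = n¹⁰ is O(n¹⁰).
Since O(n!) grows faster than O(n¹⁰), f(n) dominates.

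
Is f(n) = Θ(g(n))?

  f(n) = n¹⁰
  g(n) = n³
False

f(n) = n¹⁰ is O(n¹⁰), and g(n) = n³ is O(n³).
Since they have different growth rates, f(n) = Θ(g(n)) is false.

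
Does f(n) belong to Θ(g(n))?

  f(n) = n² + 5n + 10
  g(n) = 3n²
True

f(n) = n² + 5n + 10 and g(n) = 3n² are both O(n²).
Since they have the same asymptotic growth rate, f(n) = Θ(g(n)) is true.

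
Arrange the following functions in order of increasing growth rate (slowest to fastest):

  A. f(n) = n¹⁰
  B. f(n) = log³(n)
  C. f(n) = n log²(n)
B < C < A

Comparing growth rates:
B = log³(n) is O(log³ n)
C = n log²(n) is O(n log² n)
A = n¹⁰ is O(n¹⁰)

Therefore, the order from slowest to fastest is: B < C < A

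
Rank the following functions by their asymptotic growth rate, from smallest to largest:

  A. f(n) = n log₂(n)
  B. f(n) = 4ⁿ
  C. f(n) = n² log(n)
A < C < B

Comparing growth rates:
A = n log₂(n) is O(n log n)
C = n² log(n) is O(n² log n)
B = 4ⁿ is O(4ⁿ)

Therefore, the order from slowest to fastest is: A < C < B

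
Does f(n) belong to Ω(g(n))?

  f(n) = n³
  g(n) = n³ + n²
True

f(n) = n³ and g(n) = n³ + n² are both O(n³).
Big-Ω permits equal growth rates (f ≥ c·g for some c > 0), so f(n) = Ω(g(n)) is true.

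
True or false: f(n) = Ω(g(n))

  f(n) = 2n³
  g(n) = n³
True

f(n) = 2n³ and g(n) = n³ are both O(n³).
Big-Ω permits equal growth rates (f ≥ c·g for some c > 0), so f(n) = Ω(g(n)) is true.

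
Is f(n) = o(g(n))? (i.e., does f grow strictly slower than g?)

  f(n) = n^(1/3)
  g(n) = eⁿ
True

f(n) = n^(1/3) is O(n^(1/3)), and g(n) = eⁿ is O(eⁿ).
Since O(n^(1/3)) grows strictly slower than O(eⁿ), f(n) = o(g(n)) is true.
This means lim(n→∞) f(n)/g(n) = 0.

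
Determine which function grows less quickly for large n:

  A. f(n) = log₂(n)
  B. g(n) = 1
B

f(n) = log₂(n) is O(log n), while g(n) = 1 is O(1).
Since O(1) grows slower than O(log n), g(n) is dominated.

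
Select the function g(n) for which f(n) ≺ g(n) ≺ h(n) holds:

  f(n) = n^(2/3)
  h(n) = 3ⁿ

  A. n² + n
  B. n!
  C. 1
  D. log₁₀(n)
A

We need g(n) with n^(2/3) = o(g(n)) and g(n) = o(3ⁿ), i.e. O(n^(2/3)) ≺ g ≺ O(3ⁿ).
Check each option:
  A. n² + n — O(n²) is strictly between O(n^(2/3)) and O(3ⁿ) ✓
  B. n! — O(n!) does not grow strictly slower than h(n)
  C. 1 — O(1) does not grow strictly faster than f(n)
  D. log₁₀(n) — O(log n) does not grow strictly faster than f(n)

Only option A (n² + n) lies strictly between.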